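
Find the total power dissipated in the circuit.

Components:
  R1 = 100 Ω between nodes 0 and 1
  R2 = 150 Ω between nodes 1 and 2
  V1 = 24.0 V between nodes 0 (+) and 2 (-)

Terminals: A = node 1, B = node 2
Nodal analysis, taking node 2 as the 0 V reference.
Source V1 fixes V_0 = 24 V.
KCL at each unknown node (sum of currents leaving = 0; resistances in Ω):
  Node 1: (V_1 - 24)/100 + (V_1 - 0)/150 = 0
Collecting terms: 0.01667 × V_1 = 0.24  =>  V_1 = 14.4 V
Power in each resistor, P = (ΔV)²/R:
  P_R1 = (24 - 14.4)²/100 = 0.9216 W
  P_R2 = (14.4 - 0)²/150 = 1.382 W
P_total = P_R1 + P_R2 = 2.304 W

Final answer: 2.304 W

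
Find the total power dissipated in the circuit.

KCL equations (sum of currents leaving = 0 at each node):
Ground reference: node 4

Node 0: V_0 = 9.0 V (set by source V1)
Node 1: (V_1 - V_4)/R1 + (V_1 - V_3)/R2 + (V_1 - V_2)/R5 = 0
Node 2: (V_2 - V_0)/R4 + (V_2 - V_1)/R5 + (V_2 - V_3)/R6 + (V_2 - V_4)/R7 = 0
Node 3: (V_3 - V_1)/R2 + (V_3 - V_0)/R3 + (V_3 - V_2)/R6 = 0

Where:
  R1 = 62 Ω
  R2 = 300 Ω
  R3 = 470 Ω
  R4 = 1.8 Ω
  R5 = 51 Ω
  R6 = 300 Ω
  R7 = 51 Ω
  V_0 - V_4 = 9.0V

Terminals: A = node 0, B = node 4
Nodal analysis, taking node 4 as the 0 V reference.
Source V1 fixes V_0 = 9 V.
KCL at each unknown node (sum of currents leaving = 0; resistances in Ω):
  Node 1: (V_1 - 0)/62 + (V_1 - V_3)/300 + (V_1 - V_2)/51 = 0
  Node 2: (V_2 - 9)/1.8 + (V_2 - V_1)/51 + (V_2 - V_3)/300 + (V_2 - 0)/51 = 0
  Node 3: (V_3 - V_1)/300 + (V_3 - 9)/470 + (V_3 - V_2)/300 = 0
Collecting terms (coefficients in siemens):
  0.03907·V_1 - 0.01961·V_2 - 0.003333·V_3 = 0
  0.5981·V_2 - 0.01961·V_1 - 0.003333·V_3 = 5
  0.008794·V_3 - 0.003333·V_1 - 0.003333·V_2 = 0.01915
Solving these 3 simultaneous equations (Gaussian elimination) gives:
  V_1 = 4.918 V, V_2 = 8.562 V, V_3 = 7.287 V
Power in each resistor, P = (ΔV)²/R:
  P_R1 = (4.918 - 0)²/62 = 0.3902 W
  P_R2 = (4.918 - 7.287)²/300 = 0.0187 W
  P_R3 = (9 - 7.287)²/470 = 0.006245 W
  P_R4 = (9 - 8.562)²/1.8 = 0.1068 W
  P_R5 = (4.918 - 8.562)²/51 = 0.2602 W
  P_R6 = (8.562 - 7.287)²/300 = 0.005417 W
  P_R7 = (8.562 - 0)²/51 = 1.437 W
P_total = P_R1 + P_R2 + P_R3 + P_R4 + P_R5 + P_R6 + P_R7 = 2.225 W

Final answer: 2.225 W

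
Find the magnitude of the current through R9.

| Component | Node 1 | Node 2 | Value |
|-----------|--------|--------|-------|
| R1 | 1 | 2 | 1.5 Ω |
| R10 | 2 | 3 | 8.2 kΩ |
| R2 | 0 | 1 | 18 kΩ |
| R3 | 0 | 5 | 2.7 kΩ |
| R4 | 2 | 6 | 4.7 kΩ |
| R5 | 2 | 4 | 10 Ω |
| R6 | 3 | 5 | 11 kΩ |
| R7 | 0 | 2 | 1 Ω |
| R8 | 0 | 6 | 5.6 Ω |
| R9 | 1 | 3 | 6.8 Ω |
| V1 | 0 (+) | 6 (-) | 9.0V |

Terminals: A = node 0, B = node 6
Nodal analysis, taking node 6 as the 0 V reference.
Source V1 fixes V_0 = 9 V.
KCL at each unknown node (sum of currents leaving = 0; resistances in Ω):
  Node 1: (V_1 - V_2)/1.5 + (V_1 - 9)/18000 + (V_1 - V_3)/6.8 = 0
  Node 2: (V_2 - V_1)/1.5 + (V_2 - 0)/4700 + (V_2 - V_4)/10 + (V_2 - 9)/1 + (V_2 - V_3)/8200 = 0
  Node 3: (V_3 - V_5)/11000 + (V_3 - V_1)/6.8 + (V_3 - V_2)/8200 = 0
  Node 4: (V_4 - V_2)/10 = 0
  Node 5: (V_5 - 9)/2700 + (V_5 - V_3)/11000 = 0
Collecting terms (coefficients in siemens):
  0.8138·V_1 - 0.6667·V_2 - 0.1471·V_3 = 0.0005
  1.767·V_2 - 0.6667·V_1 - 0.000122·V_3 - 0.1·V_4 = 9
  0.1473·V_3 - 0.1471·V_1 - 0.000122·V_2 - 0.00009091·V_5 = 0
  0.1·V_4 - 0.1·V_2 = 0
  0.0004613·V_5 - 0.00009091·V_3 = 0.003333
Solving these 5 simultaneous equations (Gaussian elimination) gives:
  V_1 = 8.998 V, V_2 = 8.998 V, V_3 = 8.998 V, V_4 = 8.998 V
  V_5 = 9 V
I_R9 = (V_1 - V_3)/R9 = (8.998 - 8.998)/6.8 = -0.0000001395 A
|I_R9| = 0.0000001395 A

Final answer: |I_R9| = 1.395e-07 A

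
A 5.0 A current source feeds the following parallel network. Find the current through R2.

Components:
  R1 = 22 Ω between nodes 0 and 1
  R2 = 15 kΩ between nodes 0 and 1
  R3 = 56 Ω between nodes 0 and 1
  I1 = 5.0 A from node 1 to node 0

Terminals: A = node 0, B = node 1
All resistors sit directly between nodes 0 and 1, so they are in parallel and share one voltage V; the full source current 5 A splits among them.
1/R_par = 1/22 + 1/15000 + 1/56 = 0.06338 S  =>  R_par = 15.78 Ω
V = I × R_par = 5 × 15.78 = 78.89 V
I_R2 = V/R2 = 78.89/15000 = 0.005259 A

Final answer: 0.005259 A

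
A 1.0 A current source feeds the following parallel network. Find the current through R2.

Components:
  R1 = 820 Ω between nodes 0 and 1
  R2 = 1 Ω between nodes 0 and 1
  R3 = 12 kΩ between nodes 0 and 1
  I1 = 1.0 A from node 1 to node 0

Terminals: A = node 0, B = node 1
All resistors sit directly between nodes 0 and 1, so they are in parallel and share one voltage V; the full source current 1 A splits among them.
1/R_par = 1/820 + 1/1 + 1/12000 = 1.001 S  =>  R_par = 0.9987 Ω
V = I × R_par = 1 × 0.9987 = 0.9987 V
I_R2 = V/R2 = 0.9987/1 = 0.9987 A

Final answer: 0.9987 A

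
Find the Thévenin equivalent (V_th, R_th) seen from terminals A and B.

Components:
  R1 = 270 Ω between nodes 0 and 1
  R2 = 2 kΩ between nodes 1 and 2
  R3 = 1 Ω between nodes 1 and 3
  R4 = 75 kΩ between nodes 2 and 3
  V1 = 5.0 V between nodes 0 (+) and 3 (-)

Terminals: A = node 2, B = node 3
Step 1 — V_th is the open-circuit voltage V_A - V_B (nothing connected across the terminals).
Nodal analysis, taking node 3 as the 0 V reference.
Source V1 fixes V_0 = 5 V.
KCL at each unknown node (sum of currents leaving = 0; resistances in Ω):
  Node 1: (V_1 - 5)/270 + (V_1 - V_2)/2000 + (V_1 - 0)/1 = 0
  Node 2: (V_2 - V_1)/2000 + (V_2 - 0)/75000 = 0
Collecting terms (coefficients in siemens):
  1.004·V_1 - 0.0005·V_2 = 0.01852
  0.0005133·V_2 - 0.0005·V_1 = 0
Determinant D = (1.004)(0.0005133) - (-0.0005)(-0.0005) = 0.0005152
V_1 = [(0.01852)(0.0005133) - (-0.0005)(0)]/D = 0.01845 V
V_2 = [(1.004)(0) - (0.01852)(-0.0005)]/D = 0.01797 V
V_th = V_2 - V_3 = 0.01797 - 0 = 0.01797 V
Step 2 — R_th: zero the source — replace V1 by a short circuit (node 3 merges into node 0) — and find the resistance seen between A (node 2) and B (node 0).
Reduce the network between node 2 (A) and node 0 (B) by series/parallel combination:
  Rp1 = R1 ‖ R3 (parallel, both between nodes 0 and 1) = 1/(1/270 + 1/1) = 0.9963 Ω
  Rs1 = R2 + Rp1 (series, joined only at node 1) = 2000 + 0.9963 = 2001 Ω
  Rp2 = R4 ‖ Rs1 (parallel, both between nodes 0 and 2) = 1/(1/75000 + 1/2001) = 1949 Ω
R_th = 1.949 kΩ

Final answer: V_th = 0.01797 V, R_th = 1.949 kΩ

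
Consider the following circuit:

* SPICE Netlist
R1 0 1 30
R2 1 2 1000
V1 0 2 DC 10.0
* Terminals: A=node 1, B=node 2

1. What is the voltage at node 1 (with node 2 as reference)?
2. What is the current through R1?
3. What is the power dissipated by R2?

Nodal analysis, taking node 2 as the 0 V reference.
Source V1 fixes V_0 = 10 V.
KCL at each unknown node (sum of currents leaving = 0; resistances in Ω):
  Node 1: (V_1 - 10)/30 + (V_1 - 0)/1000 = 0
Collecting terms: 0.03433 × V_1 = 0.3333  =>  V_1 = 9.709 V
Part 1:
  Read off the nodal solution: V_1 = 9.709 V
Part 2:
  I_R1 = (V_0 - V_1)/R1 = (10 - 9.709)/30 = 0.009709 A
  Magnitude: I_R1 = 0.009709 A
Part 3:
  I_R2 = (V_1 - V_2)/R2 = (9.709 - 0)/1000 = 0.009709 A
  P_R2 = I_R2² × R2 = (0.009709)² × 1000 = 0.09426 W

Final answers:
1. V_1 = 9.709 V
2. I_R1 = 0.009709 A
3. P_R2 = 0.09426 W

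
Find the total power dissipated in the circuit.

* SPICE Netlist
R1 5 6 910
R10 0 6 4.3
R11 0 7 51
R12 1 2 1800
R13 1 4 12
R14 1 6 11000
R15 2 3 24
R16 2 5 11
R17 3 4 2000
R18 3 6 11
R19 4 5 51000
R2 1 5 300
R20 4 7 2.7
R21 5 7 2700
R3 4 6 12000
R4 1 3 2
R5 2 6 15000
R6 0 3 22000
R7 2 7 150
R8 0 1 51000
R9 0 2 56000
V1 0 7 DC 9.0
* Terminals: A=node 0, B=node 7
Nodal analysis, taking node 7 as the 0 V reference.
Source V1 fixes V_0 = 9 V.
KCL at each unknown node (sum of currents leaving = 0; resistances in Ω):
  Node 1: (V_1 - V_5)/300 + (V_1 - V_3)/2 + (V_1 - 9)/51000 + (V_1 - V_2)/1800 + (V_1 - V_4)/12 + (V_1 - V_6)/11000 = 0
  Node 2: (V_2 - V_6)/15000 + (V_2 - 0)/150 + (V_2 - 9)/56000 + (V_2 - V_1)/1800 + (V_2 - V_3)/24 + (V_2 - V_5)/11 = 0
  Node 3: (V_3 - V_1)/2 + (V_3 - 9)/22000 + (V_3 - V_2)/24 + (V_3 - V_4)/2000 + (V_3 - V_6)/11 = 0
  Node 4: (V_4 - V_6)/12000 + (V_4 - V_1)/12 + (V_4 - V_3)/2000 + (V_4 - V_5)/51000 + (V_4 - 0)/2.7 = 0
  Node 5: (V_5 - V_6)/910 + (V_5 - V_1)/300 + (V_5 - V_2)/11 + (V_5 - V_4)/51000 + (V_5 - 0)/2700 = 0
  Node 6: (V_6 - V_5)/910 + (V_6 - V_4)/12000 + (V_6 - V_2)/15000 + (V_6 - 9)/4.3 + (V_6 - V_1)/11000 + (V_6 - V_3)/11 = 0
Collecting terms (coefficients in siemens):
  0.5873·V_1 - 0.0005556·V_2 - 0.5·V_3 - 0.08333·V_4 - 0.003333·V_5 - 0.00009091·V_6 = 0.0001765
  0.1399·V_2 - 0.0005556·V_1 - 0.04167·V_3 - 0.09091·V_5 - 0.00006667·V_6 = 0.0001607
  0.6331·V_3 - 0.5·V_1 - 0.04167·V_2 - 0.0005·V_4 - 0.09091·V_6 = 0.0004091
  0.4543·V_4 - 0.08333·V_1 - 0.0005·V_3 - 0.00001961·V_5 - 0.00008333·V_6 = 0
  0.09573·V_5 - 0.003333·V_1 - 0.09091·V_2 - 0.00001961·V_4 - 0.001099·V_6 = 0
  0.3248·V_6 - 0.00009091·V_1 - 0.00006667·V_2 - 0.09091·V_3 - 0.00008333·V_4 - 0.001099·V_5 = 2.093
Solving these 6 simultaneous equations (Gaussian elimination) gives:
  V_1 = 3.956 V, V_2 = 3.933 V, V_3 = 4.492 V, V_4 = 0.7321 V
  V_5 = 3.961 V, V_6 = 7.717 V
Power in each resistor, P = (ΔV)²/R:
  P_R1 = (3.961 - 7.717)²/910 = 0.0155 W
  P_R2 = (3.956 - 3.961)²/300 = 0.0000001114 W
  P_R3 = (0.7321 - 7.717)²/12000 = 0.004065 W
  P_R4 = (3.956 - 4.492)²/2 = 0.1438 W
  P_R5 = (3.933 - 7.717)²/15000 = 0.0009543 W
  P_R6 = (9 - 4.492)²/22000 = 0.0009237 W
  P_R7 = (3.933 - 0)²/150 = 0.1031 W
  P_R8 = (9 - 3.956)²/51000 = 0.0004989 W
  P_R9 = (9 - 3.933)²/56000 = 0.0004585 W
  P_R10 = (9 - 7.717)²/4.3 = 0.383 W
  P_R11 = (9 - 0)²/51 = 1.588 W
  P_R12 = (3.956 - 3.933)²/1800 = 0.0000002829 W
  P_R13 = (3.956 - 0.7321)²/12 = 0.8659 W
  P_R14 = (3.956 - 7.717)²/11000 = 0.001286 W
  P_R15 = (3.933 - 4.492)²/24 = 0.01302 W
  P_R16 = (3.933 - 3.961)²/11 = 0.00007304 W
  P_R17 = (4.492 - 0.7321)²/2000 = 0.007069 W
  P_R18 = (4.492 - 7.717)²/11 = 0.9453 W
  P_R19 = (0.7321 - 3.961)²/51000 = 0.0002045 W
  P_R20 = (0.7321 - 0)²/2.7 = 0.1985 W
  P_R21 = (3.961 - 0)²/2700 = 0.005812 W
P_total = P_R1 + P_R2 + P_R3 + P_R4 + P_R5 + P_R6 + P_R7 + P_R8 + P_R9 + P_R10 + P_R11 + P_R12 + P_R13 + P_R14 + P_R15 + P_R16 + P_R17 + P_R18 + P_R19 + P_R20 + P_R21 = 4.278 W

Final answer: 4.278 W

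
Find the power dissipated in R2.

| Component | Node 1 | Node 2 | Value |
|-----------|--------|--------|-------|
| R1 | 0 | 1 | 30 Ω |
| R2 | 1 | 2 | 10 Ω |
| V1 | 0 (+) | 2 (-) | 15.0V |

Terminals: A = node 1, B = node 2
Nodal analysis, taking node 2 as the 0 V reference.
Source V1 fixes V_0 = 15 V.
KCL at each unknown node (sum of currents leaving = 0; resistances in Ω):
  Node 1: (V_1 - 15)/30 + (V_1 - 0)/10 = 0
Collecting terms: 0.1333 × V_1 = 0.5  =>  V_1 = 3.75 V
I_R2 = (V_1 - V_2)/R2 = (3.75 - 0)/10 = 0.375 A
P_R2 = I_R2² × R2 = (0.375)² × 10 = 1.406 W

Final answer: 1.406 W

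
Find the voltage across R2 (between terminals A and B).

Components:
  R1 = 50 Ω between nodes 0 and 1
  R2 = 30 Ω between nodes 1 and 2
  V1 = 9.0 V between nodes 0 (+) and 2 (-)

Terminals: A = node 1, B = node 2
R1 and R2 are in series across V1 (node 0 → node 1 → node 2), and the output A–B is taken across R2, so this is a voltage divider.
Series current: I = V1/(R1 + R2) = 9/(50 + 30) = 9/80 = 0.1125 A
V_R2 = I × R2 = V1 × R2/(R1 + R2) = 9 × 30/80 = 3.375 V

Final answer: 3.375 V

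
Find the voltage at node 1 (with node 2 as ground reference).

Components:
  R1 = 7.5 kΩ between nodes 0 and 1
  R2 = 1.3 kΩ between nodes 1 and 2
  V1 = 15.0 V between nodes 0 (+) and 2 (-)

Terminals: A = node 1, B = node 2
Nodal analysis, taking node 2 as the 0 V reference.
Source V1 fixes V_0 = 15 V.
KCL at each unknown node (sum of currents leaving = 0; resistances in Ω):
  Node 1: (V_1 - 15)/7500 + (V_1 - 0)/1300 = 0
Collecting terms: 0.0009026 × V_1 = 0.002  =>  V_1 = 2.216 V
The requested potential is V_1 = 2.216 V.

Final answer: V_1 = 2.216 V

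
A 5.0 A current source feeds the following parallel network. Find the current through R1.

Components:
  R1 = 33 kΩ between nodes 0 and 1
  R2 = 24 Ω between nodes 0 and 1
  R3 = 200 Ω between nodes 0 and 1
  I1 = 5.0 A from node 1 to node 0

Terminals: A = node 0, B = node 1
All resistors sit directly between nodes 0 and 1, so they are in parallel and share one voltage V; the full source current 5 A splits among them.
1/R_par = 1/33000 + 1/24 + 1/200 = 0.0467 S  =>  R_par = 21.41 Ω
V = I × R_par = 5 × 21.41 = 107.1 V
I_R1 = V/R1 = 107.1/33000 = 0.003245 A

Final answer: 0.003245 A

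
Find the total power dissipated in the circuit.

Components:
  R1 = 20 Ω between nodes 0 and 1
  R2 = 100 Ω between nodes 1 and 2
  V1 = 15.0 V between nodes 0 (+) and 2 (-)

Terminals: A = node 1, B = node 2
Nodal analysis, taking node 2 as the 0 V reference.
Source V1 fixes V_0 = 15 V.
KCL at each unknown node (sum of currents leaving = 0; resistances in Ω):
  Node 1: (V_1 - 15)/20 + (V_1 - 0)/100 = 0
Collecting terms: 0.06 × V_1 = 0.75  =>  V_1 = 12.5 V
Power in each resistor, P = (ΔV)²/R:
  P_R1 = (15 - 12.5)²/20 = 0.3125 W
  P_R2 = (12.5 - 0)²/100 = 1.562 W
P_total = P_R1 + P_R2 = 1.875 W

Final answer: 1.875 W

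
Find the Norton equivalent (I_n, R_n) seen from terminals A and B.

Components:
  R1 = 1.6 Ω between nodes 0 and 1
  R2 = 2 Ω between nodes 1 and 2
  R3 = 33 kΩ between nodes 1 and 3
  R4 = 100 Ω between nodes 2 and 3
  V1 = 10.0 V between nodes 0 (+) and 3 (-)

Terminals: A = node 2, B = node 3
Find the Thévenin equivalent first; then I_n = V_th/R_th and R_n = R_th.
Step 1 — V_th is the open-circuit voltage V_A - V_B (nothing connected across the terminals).
Nodal analysis, taking node 3 as the 0 V reference.
Source V1 fixes V_0 = 10 V.
KCL at each unknown node (sum of currents leaving = 0; resistances in Ω):
  Node 1: (V_1 - 10)/1.6 + (V_1 - V_2)/2 + (V_1 - 0)/33000 = 0
  Node 2: (V_2 - V_1)/2 + (V_2 - 0)/100 = 0
Collecting terms (coefficients in siemens):
  1.125·V_1 - 0.5·V_2 = 6.25
  0.51·V_2 - 0.5·V_1 = 0
Determinant D = (1.125)(0.51) - (-0.5)(-0.5) = 0.3238
V_1 = [(6.25)(0.51) - (-0.5)(0)]/D = 9.845 V
V_2 = [(1.125)(0) - (6.25)(-0.5)]/D = 9.652 V
V_th = V_2 - V_3 = 9.652 - 0 = 9.652 V
Step 2 — R_th: zero the source — replace V1 by a short circuit (node 3 merges into node 0) — and find the resistance seen between A (node 2) and B (node 0).
Reduce the network between node 2 (A) and node 0 (B) by series/parallel combination:
  Rp1 = R1 ‖ R3 (parallel, both between nodes 0 and 1) = 1/(1/1.6 + 1/33000) = 1.6 Ω
  Rs1 = R2 + Rp1 (series, joined only at node 1) = 2 + 1.6 = 3.6 Ω
  Rp2 = R4 ‖ Rs1 (parallel, both between nodes 0 and 2) = 1/(1/100 + 1/3.6) = 3.475 Ω
R_th = 3.475 Ω
I_n = V_th/R_th = 9.652/3.475 = 2.778 A, and R_n = R_th = 3.475 Ω

Final answer: I_n = 2.778 A, R_n = 3.475 Ω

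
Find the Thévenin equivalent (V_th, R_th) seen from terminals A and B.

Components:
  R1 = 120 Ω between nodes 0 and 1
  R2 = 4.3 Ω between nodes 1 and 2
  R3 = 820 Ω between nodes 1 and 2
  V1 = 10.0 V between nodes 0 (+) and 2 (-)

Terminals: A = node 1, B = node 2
Step 1 — V_th is the open-circuit voltage V_A - V_B (nothing connected across the terminals).
Nodal analysis, taking node 2 as the 0 V reference.
Source V1 fixes V_0 = 10 V.
KCL at each unknown node (sum of currents leaving = 0; resistances in Ω):
  Node 1: (V_1 - 10)/120 + (V_1 - 0)/4.3 + (V_1 - 0)/820 = 0
Collecting terms: 0.2421 × V_1 = 0.08333  =>  V_1 = 0.3442 V
V_th = V_1 - V_2 = 0.3442 - 0 = 0.3442 V
Step 2 — R_th: zero the source — replace V1 by a short circuit (node 2 merges into node 0) — and find the resistance seen between A (node 1) and B (node 0).
Reduce the network between node 1 (A) and node 0 (B) by series/parallel combination:
  Rp1 = R1 ‖ R2 ‖ R3 (parallel, all between nodes 0 and 1) = 1/(1/120 + 1/4.3 + 1/820) = 4.13 Ω
R_th = 4.13 Ω

Final answer: V_th = 0.3442 V, R_th = 4.13 Ω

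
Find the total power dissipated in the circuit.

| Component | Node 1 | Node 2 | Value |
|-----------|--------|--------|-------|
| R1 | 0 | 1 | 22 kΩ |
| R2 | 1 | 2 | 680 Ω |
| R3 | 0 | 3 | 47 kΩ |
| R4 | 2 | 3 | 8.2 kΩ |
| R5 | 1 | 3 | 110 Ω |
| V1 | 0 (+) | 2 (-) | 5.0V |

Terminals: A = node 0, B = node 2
Nodal analysis, taking node 2 as the 0 V reference.
Source V1 fixes V_0 = 5 V.
KCL at each unknown node (sum of currents leaving = 0; resistances in Ω):
  Node 1: (V_1 - 5)/22000 + (V_1 - 0)/680 + (V_1 - V_3)/110 = 0
  Node 3: (V_3 - 5)/47000 + (V_3 - 0)/8200 + (V_3 - V_1)/110 = 0
Collecting terms (coefficients in siemens):
  0.01061·V_1 - 0.009091·V_3 = 0.0002273
  0.009234·V_3 - 0.009091·V_1 = 0.0001064
Determinant D = (0.01061)(0.009234) - (-0.009091)(-0.009091) = 0.0000153
V_1 = [(0.0002273)(0.009234) - (-0.009091)(0.0001064)]/D = 0.2004 V
V_3 = [(0.01061)(0.0001064) - (0.0002273)(-0.009091)]/D = 0.2088 V
Power in each resistor, P = (ΔV)²/R:
  P_R1 = (5 - 0.2004)²/22000 = 0.001047 W
  P_R2 = (0.2004 - 0)²/680 = 0.00005904 W
  P_R3 = (5 - 0.2088)²/47000 = 0.0004884 W
  P_R4 = (0 - 0.2088)²/8200 = 0.000005315 W
  P_R5 = (0.2004 - 0.2088)²/110 = 0.0000006434 W
P_total = P_R1 + P_R2 + P_R3 + P_R4 + P_R5 = 0.001601 W

Final answer: 0.001601 W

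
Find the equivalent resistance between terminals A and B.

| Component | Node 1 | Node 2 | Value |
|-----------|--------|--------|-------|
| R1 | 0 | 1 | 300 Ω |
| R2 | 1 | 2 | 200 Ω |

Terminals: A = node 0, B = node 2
Reduce the network between node 0 (A) and node 2 (B) by series/parallel combination:
  Rs1 = R1 + R2 (series, joined only at node 1) = 300 + 200 = 500 Ω
R_eq = 500 Ω

Final answer: 500 Ω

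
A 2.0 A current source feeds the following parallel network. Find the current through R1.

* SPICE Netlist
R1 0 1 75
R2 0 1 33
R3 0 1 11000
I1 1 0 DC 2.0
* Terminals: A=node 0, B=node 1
All resistors sit directly between nodes 0 and 1, so they are in parallel and share one voltage V; the full source current 2 A splits among them.
1/R_par = 1/75 + 1/33 + 1/11000 = 0.04373 S  =>  R_par = 22.87 Ω
V = I × R_par = 2 × 22.87 = 45.74 V
I_R1 = V/R1 = 45.74/75 = 0.6098 A

Final answer: 0.6098 A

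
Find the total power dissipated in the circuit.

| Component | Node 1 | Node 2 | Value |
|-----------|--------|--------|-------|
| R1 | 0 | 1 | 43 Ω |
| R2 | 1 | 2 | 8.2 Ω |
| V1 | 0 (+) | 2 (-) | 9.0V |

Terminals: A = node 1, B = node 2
Nodal analysis, taking node 2 as the 0 V reference.
Source V1 fixes V_0 = 9 V.
KCL at each unknown node (sum of currents leaving = 0; resistances in Ω):
  Node 1: (V_1 - 9)/43 + (V_1 - 0)/8.2 = 0
Collecting terms: 0.1452 × V_1 = 0.2093  =>  V_1 = 1.441 V
Power in each resistor, P = (ΔV)²/R:
  P_R1 = (9 - 1.441)²/43 = 1.329 W
  P_R2 = (1.441 - 0)²/8.2 = 0.2534 W
P_total = P_R1 + P_R2 = 1.582 W

Final answer: 1.582 W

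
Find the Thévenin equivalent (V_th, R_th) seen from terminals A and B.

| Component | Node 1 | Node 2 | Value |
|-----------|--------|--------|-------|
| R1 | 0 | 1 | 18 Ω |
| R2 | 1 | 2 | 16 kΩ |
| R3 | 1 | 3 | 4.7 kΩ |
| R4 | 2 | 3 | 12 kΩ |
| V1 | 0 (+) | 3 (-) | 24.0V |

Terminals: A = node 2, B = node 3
Step 1 — V_th is the open-circuit voltage V_A - V_B (nothing connected across the terminals).
Nodal analysis, taking node 3 as the 0 V reference.
Source V1 fixes V_0 = 24 V.
KCL at each unknown node (sum of currents leaving = 0; resistances in Ω):
  Node 1: (V_1 - 24)/18 + (V_1 - V_2)/16000 + (V_1 - 0)/4700 = 0
  Node 2: (V_2 - V_1)/16000 + (V_2 - 0)/12000 = 0
Collecting terms (coefficients in siemens):
  0.05583·V_1 - 0.0000625·V_2 = 1.333
  0.0001458·V_2 - 0.0000625·V_1 = 0
Determinant D = (0.05583)(0.0001458) - (-0.0000625)(-0.0000625) = 0.000008138
V_1 = [(1.333)(0.0001458) - (-0.0000625)(0)]/D = 23.89 V
V_2 = [(0.05583)(0) - (1.333)(-0.0000625)]/D = 10.24 V
V_th = V_2 - V_3 = 10.24 - 0 = 10.24 V
Step 2 — R_th: zero the source — replace V1 by a short circuit (node 3 merges into node 0) — and find the resistance seen between A (node 2) and B (node 0).
Reduce the network between node 2 (A) and node 0 (B) by series/parallel combination:
  Rp1 = R1 ‖ R3 (parallel, both between nodes 0 and 1) = 1/(1/18 + 1/4700) = 17.93 Ω
  Rs1 = R2 + Rp1 (series, joined only at node 1) = 16000 + 17.93 = 16020 Ω
  Rp2 = R4 ‖ Rs1 (parallel, both between nodes 0 and 2) = 1/(1/12000 + 1/16020) = 6860 Ω
R_th = 6.86 kΩ

Final answer: V_th = 10.24 V, R_th = 6.86 kΩ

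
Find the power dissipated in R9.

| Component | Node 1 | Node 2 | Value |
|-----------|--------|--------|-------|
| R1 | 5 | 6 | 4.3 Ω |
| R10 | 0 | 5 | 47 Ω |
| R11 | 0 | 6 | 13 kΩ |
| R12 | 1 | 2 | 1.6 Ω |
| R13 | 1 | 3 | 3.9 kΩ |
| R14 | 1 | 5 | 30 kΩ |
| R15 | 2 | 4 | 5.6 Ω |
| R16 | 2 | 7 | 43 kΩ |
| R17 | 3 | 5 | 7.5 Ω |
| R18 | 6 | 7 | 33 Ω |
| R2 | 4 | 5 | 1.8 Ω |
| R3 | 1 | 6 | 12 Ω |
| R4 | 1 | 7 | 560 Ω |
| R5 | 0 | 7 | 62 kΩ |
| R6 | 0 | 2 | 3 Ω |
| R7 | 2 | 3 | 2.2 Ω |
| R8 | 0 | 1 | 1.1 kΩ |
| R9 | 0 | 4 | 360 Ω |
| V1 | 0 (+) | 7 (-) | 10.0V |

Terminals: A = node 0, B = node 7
Nodal analysis, taking node 7 as the 0 V reference.
Source V1 fixes V_0 = 10 V.
KCL at each unknown node (sum of currents leaving = 0; resistances in Ω):
  Node 1: (V_1 - V_6)/12 + (V_1 - 0)/560 + (V_1 - 10)/1100 + (V_1 - V_2)/1.6 + (V_1 - V_3)/3900 + (V_1 - V_5)/30000 = 0
  Node 2: (V_2 - 10)/3 + (V_2 - V_3)/2.2 + (V_2 - V_1)/1.6 + (V_2 - V_4)/5.6 + (V_2 - 0)/43000 = 0
  Node 3: (V_3 - V_2)/2.2 + (V_3 - V_1)/3900 + (V_3 - V_5)/7.5 = 0
  Node 4: (V_4 - V_5)/1.8 + (V_4 - 10)/360 + (V_4 - V_2)/5.6 = 0
  Node 5: (V_5 - V_6)/4.3 + (V_5 - V_4)/1.8 + (V_5 - 10)/47 + (V_5 - V_1)/30000 + (V_5 - V_3)/7.5 = 0
  Node 6: (V_6 - V_5)/4.3 + (V_6 - V_1)/12 + (V_6 - 10)/13000 + (V_6 - 0)/33 = 0
Collecting terms (coefficients in siemens):
  0.7113·V_1 - 0.625·V_2 - 0.0002564·V_3 - 0.00003333·V_5 - 0.08333·V_6 = 0.009091
  1.591·V_2 - 0.625·V_1 - 0.4545·V_3 - 0.1786·V_4 = 3.333
  0.5881·V_3 - 0.0002564·V_1 - 0.4545·V_2 - 0.1333·V_5 = 0
  0.7369·V_4 - 0.1786·V_2 - 0.5556·V_5 = 0.02778
  0.9428·V_5 - 0.00003333·V_1 - 0.1333·V_3 - 0.5556·V_4 - 0.2326·V_6 = 0.2128
  0.3463·V_6 - 0.08333·V_1 - 0.2326·V_5 = 0.0007692
Solving these 6 simultaneous equations (Gaussian elimination) gives:
  V_1 = 9.141 V, V_2 = 9.306 V, V_3 = 9.183 V, V_4 = 8.901 V
  V_5 = 8.765 V, V_6 = 8.089 V
I_R9 = (V_0 - V_4)/R9 = (10 - 8.901)/360 = 0.003053 A
P_R9 = I_R9² × R9 = (0.003053)² × 360 = 0.003355 W

Final answer: 0.003355 W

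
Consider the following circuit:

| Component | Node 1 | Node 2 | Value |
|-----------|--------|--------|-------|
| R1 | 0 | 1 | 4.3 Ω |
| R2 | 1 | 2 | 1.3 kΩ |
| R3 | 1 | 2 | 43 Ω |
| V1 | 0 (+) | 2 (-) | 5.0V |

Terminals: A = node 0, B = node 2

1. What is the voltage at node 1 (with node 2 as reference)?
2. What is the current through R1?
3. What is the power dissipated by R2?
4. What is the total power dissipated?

Nodal analysis, taking node 2 as the 0 V reference.
Source V1 fixes V_0 = 5 V.
KCL at each unknown node (sum of currents leaving = 0; resistances in Ω):
  Node 1: (V_1 - 5)/4.3 + (V_1 - 0)/1300 + (V_1 - 0)/43 = 0
Collecting terms: 0.2566 × V_1 = 1.163  =>  V_1 = 4.532 V
Part 1:
  Read off the nodal solution: V_1 = 4.532 V
Part 2:
  I_R1 = (V_0 - V_1)/R1 = (5 - 4.532)/4.3 = 0.1089 A
  Magnitude: I_R1 = 0.1089 A
Part 3:
  I_R2 = (V_1 - V_2)/R2 = (4.532 - 0)/1300 = 0.003486 A
  P_R2 = I_R2² × R2 = (0.003486)² × 1300 = 0.0158 W
Part 4:
  Power in each resistor, P = (ΔV)²/R:
    P_R1 = (5 - 4.532)²/4.3 = 0.05097 W
    P_R2 = (4.532 - 0)²/1300 = 0.0158 W
    P_R3 = (4.532 - 0)²/43 = 0.4776 W
  P_total = P_R1 + P_R2 + P_R3 = 0.5444 W

Final answers:
1. V_1 = 4.532 V
2. I_R1 = 0.1089 A
3. P_R2 = 0.0158 W
4. P_total = 0.5444 W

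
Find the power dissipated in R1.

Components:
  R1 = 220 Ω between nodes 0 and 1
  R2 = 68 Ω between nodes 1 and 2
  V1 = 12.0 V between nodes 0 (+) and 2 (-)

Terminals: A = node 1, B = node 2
Nodal analysis, taking node 2 as the 0 V reference.
Source V1 fixes V_0 = 12 V.
KCL at each unknown node (sum of currents leaving = 0; resistances in Ω):
  Node 1: (V_1 - 12)/220 + (V_1 - 0)/68 = 0
Collecting terms: 0.01925 × V_1 = 0.05455  =>  V_1 = 2.833 V
I_R1 = (V_0 - V_1)/R1 = (12 - 2.833)/220 = 0.04167 A
P_R1 = I_R1² × R1 = (0.04167)² × 220 = 0.3819 W

Final answer: 0.3819 W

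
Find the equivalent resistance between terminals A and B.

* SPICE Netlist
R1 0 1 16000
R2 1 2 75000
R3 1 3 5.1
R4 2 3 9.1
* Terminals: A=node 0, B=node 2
Reduce the network between node 0 (A) and node 2 (B) by series/parallel combination:
  Rs1 = R3 + R4 (series, joined only at node 3) = 5.1 + 9.1 = 14.2 Ω
  Rp1 = R2 ‖ Rs1 (parallel, both between nodes 1 and 2) = 1/(1/75000 + 1/14.2) = 14.2 Ω
  Rs2 = R1 + Rp1 (series, joined only at node 1) = 16000 + 14.2 = 16010 Ω
R_eq = 16.01 kΩ

Final answer: 16.01 kΩ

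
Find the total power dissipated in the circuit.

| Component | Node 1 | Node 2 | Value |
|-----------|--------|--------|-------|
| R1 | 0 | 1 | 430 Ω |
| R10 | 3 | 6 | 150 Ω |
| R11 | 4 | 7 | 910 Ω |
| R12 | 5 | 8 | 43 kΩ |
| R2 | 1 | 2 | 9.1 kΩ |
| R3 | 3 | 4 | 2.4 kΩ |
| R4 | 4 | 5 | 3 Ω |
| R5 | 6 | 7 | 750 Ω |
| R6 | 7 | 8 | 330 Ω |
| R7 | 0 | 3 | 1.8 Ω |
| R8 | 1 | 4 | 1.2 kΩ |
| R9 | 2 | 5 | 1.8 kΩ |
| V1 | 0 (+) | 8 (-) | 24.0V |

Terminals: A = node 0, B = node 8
Nodal analysis, taking node 8 as the 0 V reference.
Source V1 fixes V_0 = 24 V.
KCL at each unknown node (sum of currents leaving = 0; resistances in Ω):
  Node 1: (V_1 - 24)/430 + (V_1 - V_2)/9100 + (V_1 - V_4)/1200 = 0
  Node 2: (V_2 - V_1)/9100 + (V_2 - V_5)/1800 = 0
  Node 3: (V_3 - V_4)/2400 + (V_3 - 24)/1.8 + (V_3 - V_6)/150 = 0
  Node 4: (V_4 - V_3)/2400 + (V_4 - V_5)/3 + (V_4 - V_1)/1200 + (V_4 - V_7)/910 = 0
  Node 5: (V_5 - V_4)/3 + (V_5 - V_2)/1800 + (V_5 - 0)/43000 = 0
  Node 6: (V_6 - V_7)/750 + (V_6 - V_3)/150 = 0
  Node 7: (V_7 - V_6)/750 + (V_7 - 0)/330 + (V_7 - V_4)/910 = 0
Collecting terms (coefficients in siemens):
  0.003269·V_1 - 0.0001099·V_2 - 0.0008333·V_4 = 0.05581
  0.0006654·V_2 - 0.0001099·V_1 - 0.0005556·V_5 = 0
  0.5626·V_3 - 0.0004167·V_4 - 0.006667·V_6 = 13.33
  0.3357·V_4 - 0.0008333·V_1 - 0.0004167·V_3 - 0.3333·V_5 - 0.001099·V_7 = 0
  0.3339·V_5 - 0.0005556·V_2 - 0.3333·V_4 = 0
  0.008·V_6 - 0.006667·V_3 - 0.001333·V_7 = 0
  0.005463·V_7 - 0.001099·V_4 - 0.001333·V_6 = 0
Solving these 7 simultaneous equations (Gaussian elimination) gives:
  V_1 = 21.71 V, V_2 = 16.91 V, V_3 = 23.96 V, V_4 = 15.96 V
  V_5 = 15.96 V, V_6 = 21.37 V, V_7 = 8.428 V
Power in each resistor, P = (ΔV)²/R:
  P_R1 = (24 - 21.71)²/430 = 0.01216 W
  P_R2 = (21.71 - 16.91)²/9100 = 0.002531 W
  P_R3 = (23.96 - 15.96)²/2400 = 0.02666 W
  P_R4 = (15.96 - 15.96)²/3 = 0.00000007316 W
  P_R5 = (21.37 - 8.428)²/750 = 0.2234 W
  P_R6 = (8.428 - 0)²/330 = 0.2153 W
  P_R7 = (24 - 23.96)²/1.8 = 0.0007634 W
  P_R8 = (21.71 - 15.96)²/1200 = 0.02755 W
  P_R9 = (16.91 - 15.96)²/1800 = 0.0005007 W
  P_R10 = (23.96 - 21.37)²/150 = 0.04469 W
  P_R11 = (15.96 - 8.428)²/910 = 0.06239 W
  P_R12 = (15.96 - 0)²/43000 = 0.005927 W
P_total = P_R1 + P_R2 + P_R3 + P_R4 + P_R5 + P_R6 + P_R7 + P_R8 + P_R9 + P_R10 + P_R11 + P_R12 = 0.6219 W

Final answer: 0.6219 W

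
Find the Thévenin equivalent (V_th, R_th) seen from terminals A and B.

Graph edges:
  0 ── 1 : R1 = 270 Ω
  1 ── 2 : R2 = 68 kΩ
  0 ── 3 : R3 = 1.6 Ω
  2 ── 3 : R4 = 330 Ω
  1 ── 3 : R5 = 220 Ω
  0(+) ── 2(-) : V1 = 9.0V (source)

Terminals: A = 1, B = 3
Step 1 — V_th is the open-circuit voltage V_A - V_B (nothing connected across the terminals).
Nodal analysis, taking node 2 as the 0 V reference.
Source V1 fixes V_0 = 9 V.
KCL at each unknown node (sum of currents leaving = 0; resistances in Ω):
  Node 1: (V_1 - 9)/270 + (V_1 - 0)/68000 + (V_1 - V_3)/220 = 0
  Node 3: (V_3 - 9)/1.6 + (V_3 - 0)/330 + (V_3 - V_1)/220 = 0
Collecting terms (coefficients in siemens):
  0.008264·V_1 - 0.004545·V_3 = 0.03333
  0.6326·V_3 - 0.004545·V_1 = 5.625
Determinant D = (0.008264)(0.6326) - (-0.004545)(-0.004545) = 0.005207
V_1 = [(0.03333)(0.6326) - (-0.004545)(5.625)]/D = 8.96 V
V_3 = [(0.008264)(5.625) - (0.03333)(-0.004545)]/D = 8.957 V
V_th = V_1 - V_3 = 8.96 - 8.957 = 0.003513 V
Step 2 — R_th: zero the source — replace V1 by a short circuit (node 2 merges into node 0) — and find the resistance seen between A (node 1) and B (node 3).
Reduce the network between node 1 (A) and node 3 (B) by series/parallel combination:
  Rp1 = R1 ‖ R2 (parallel, both between nodes 0 and 1) = 1/(1/270 + 1/68000) = 268.9 Ω
  Rp2 = R3 ‖ R4 (parallel, both between nodes 0 and 3) = 1/(1/1.6 + 1/330) = 1.592 Ω
  Rs1 = Rp1 + Rp2 (series, joined only at node 0) = 268.9 + 1.592 = 270.5 Ω
  Rp3 = R5 ‖ Rs1 (parallel, both between nodes 1 and 3) = 1/(1/220 + 1/270.5) = 121.3 Ω
R_th = 121.3 Ω

Final answer: V_th = 0.003513 V, R_th = 121.3 Ω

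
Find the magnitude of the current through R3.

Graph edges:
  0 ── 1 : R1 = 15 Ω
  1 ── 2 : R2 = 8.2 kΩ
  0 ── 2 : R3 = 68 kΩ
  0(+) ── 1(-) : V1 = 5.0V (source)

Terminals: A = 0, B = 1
Nodal analysis, taking node 1 as the 0 V reference.
Source V1 fixes V_0 = 5 V.
KCL at each unknown node (sum of currents leaving = 0; resistances in Ω):
  Node 2: (V_2 - 0)/8200 + (V_2 - 5)/68000 = 0
Collecting terms: 0.0001367 × V_2 = 0.00007353  =>  V_2 = 0.5381 V
I_R3 = (V_0 - V_2)/R3 = (5 - 0.5381)/68000 = 0.00006562 A
|I_R3| = 0.00006562 A

Final answer: |I_R3| = 6.562e-05 A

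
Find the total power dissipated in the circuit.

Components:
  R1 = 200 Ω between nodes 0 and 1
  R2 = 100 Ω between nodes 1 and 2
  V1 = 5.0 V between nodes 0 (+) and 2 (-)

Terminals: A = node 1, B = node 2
Nodal analysis, taking node 2 as the 0 V reference.
Source V1 fixes V_0 = 5 V.
KCL at each unknown node (sum of currents leaving = 0; resistances in Ω):
  Node 1: (V_1 - 5)/200 + (V_1 - 0)/100 = 0
Collecting terms: 0.015 × V_1 = 0.025  =>  V_1 = 1.667 V
Power in each resistor, P = (ΔV)²/R:
  P_R1 = (5 - 1.667)²/200 = 0.05556 W
  P_R2 = (1.667 - 0)²/100 = 0.02778 W
P_total = P_R1 + P_R2 = 0.08333 W

Final answer: 0.08333 W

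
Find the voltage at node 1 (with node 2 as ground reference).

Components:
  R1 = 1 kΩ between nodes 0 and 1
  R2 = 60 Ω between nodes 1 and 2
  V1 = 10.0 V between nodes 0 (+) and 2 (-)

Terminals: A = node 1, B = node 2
Nodal analysis, taking node 2 as the 0 V reference.
Source V1 fixes V_0 = 10 V.
KCL at each unknown node (sum of currents leaving = 0; resistances in Ω):
  Node 1: (V_1 - 10)/1000 + (V_1 - 0)/60 = 0
Collecting terms: 0.01767 × V_1 = 0.01  =>  V_1 = 0.566 V
The requested potential is V_1 = 0.566 V.

Final answer: V_1 = 0.566 V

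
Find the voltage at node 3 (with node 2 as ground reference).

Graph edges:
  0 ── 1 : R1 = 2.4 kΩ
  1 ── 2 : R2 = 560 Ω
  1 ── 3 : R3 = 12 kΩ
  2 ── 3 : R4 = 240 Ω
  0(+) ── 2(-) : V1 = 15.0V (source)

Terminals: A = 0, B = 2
Nodal analysis, taking node 2 as the 0 V reference.
Source V1 fixes V_0 = 15 V.
KCL at each unknown node (sum of currents leaving = 0; resistances in Ω):
  Node 1: (V_1 - 15)/2400 + (V_1 - 0)/560 + (V_1 - V_3)/12000 = 0
  Node 3: (V_3 - V_1)/12000 + (V_3 - 0)/240 = 0
Collecting terms (coefficients in siemens):
  0.002286·V_1 - 0.00008333·V_3 = 0.00625
  0.00425·V_3 - 0.00008333·V_1 = 0
Determinant D = (0.002286)(0.00425) - (-0.00008333)(-0.00008333) = 0.000009707
V_1 = [(0.00625)(0.00425) - (-0.00008333)(0)]/D = 2.736 V
V_3 = [(0.002286)(0) - (0.00625)(-0.00008333)]/D = 0.05365 V
The requested potential is V_3 = 0.05365 V.

Final answer: V_3 = 0.05365 V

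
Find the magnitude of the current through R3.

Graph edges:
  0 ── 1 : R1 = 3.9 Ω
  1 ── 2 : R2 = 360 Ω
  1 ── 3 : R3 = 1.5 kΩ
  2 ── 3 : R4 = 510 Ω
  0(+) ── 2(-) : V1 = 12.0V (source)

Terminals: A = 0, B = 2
Nodal analysis, taking node 2 as the 0 V reference.
Source V1 fixes V_0 = 12 V.
KCL at each unknown node (sum of currents leaving = 0; resistances in Ω):
  Node 1: (V_1 - 12)/3.9 + (V_1 - 0)/360 + (V_1 - V_3)/1500 = 0
  Node 3: (V_3 - V_1)/1500 + (V_3 - 0)/510 = 0
Collecting terms (coefficients in siemens):
  0.2599·V_1 - 0.0006667·V_3 = 3.077
  0.002627·V_3 - 0.0006667·V_1 = 0
Determinant D = (0.2599)(0.002627) - (-0.0006667)(-0.0006667) = 0.0006823
V_1 = [(3.077)(0.002627) - (-0.0006667)(0)]/D = 11.85 V
V_3 = [(0.2599)(0) - (3.077)(-0.0006667)]/D = 3.006 V
I_R3 = (V_1 - V_3)/R3 = (11.85 - 3.006)/1500 = 0.005895 A
|I_R3| = 0.005895 A

Final answer: |I_R3| = 0.005895 A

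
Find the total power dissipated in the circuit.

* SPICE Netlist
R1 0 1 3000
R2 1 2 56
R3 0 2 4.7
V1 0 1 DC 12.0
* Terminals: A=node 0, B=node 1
Nodal analysis, taking node 1 as the 0 V reference.
Source V1 fixes V_0 = 12 V.
KCL at each unknown node (sum of currents leaving = 0; resistances in Ω):
  Node 2: (V_2 - 0)/56 + (V_2 - 12)/4.7 = 0
Collecting terms: 0.2306 × V_2 = 2.553  =>  V_2 = 11.07 V
Power in each resistor, P = (ΔV)²/R:
  P_R1 = (12 - 0)²/3000 = 0.048 W
  P_R2 = (0 - 11.07)²/56 = 2.189 W
  P_R3 = (12 - 11.07)²/4.7 = 0.1837 W
P_total = P_R1 + P_R2 + P_R3 = 2.42 W

Final answer: 2.42 W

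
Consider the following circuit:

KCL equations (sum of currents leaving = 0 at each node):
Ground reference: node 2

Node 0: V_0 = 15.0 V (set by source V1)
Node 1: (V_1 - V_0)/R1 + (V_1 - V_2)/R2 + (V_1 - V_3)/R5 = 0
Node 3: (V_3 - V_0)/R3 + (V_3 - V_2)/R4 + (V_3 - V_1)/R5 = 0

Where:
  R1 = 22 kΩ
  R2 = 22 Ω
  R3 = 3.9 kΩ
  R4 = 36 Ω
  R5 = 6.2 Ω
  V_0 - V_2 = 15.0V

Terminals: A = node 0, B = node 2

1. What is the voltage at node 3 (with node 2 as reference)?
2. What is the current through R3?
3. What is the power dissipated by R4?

Nodal analysis, taking node 2 as the 0 V reference.
Source V1 fixes V_0 = 15 V.
KCL at each unknown node (sum of currents leaving = 0; resistances in Ω):
  Node 1: (V_1 - 15)/22000 + (V_1 - 0)/22 + (V_1 - V_3)/6.2 = 0
  Node 3: (V_3 - 15)/3900 + (V_3 - 0)/36 + (V_3 - V_1)/6.2 = 0
Collecting terms (coefficients in siemens):
  0.2068·V_1 - 0.1613·V_3 = 0.0006818
  0.1893·V_3 - 0.1613·V_1 = 0.003846
Determinant D = (0.2068)(0.1893) - (-0.1613)(-0.1613) = 0.01314
V_1 = [(0.0006818)(0.1893) - (-0.1613)(0.003846)]/D = 0.05705 V
V_3 = [(0.2068)(0.003846) - (0.0006818)(-0.1613)]/D = 0.06892 V
Part 1:
  Read off the nodal solution: V_3 = 0.06892 V
Part 2:
  I_R3 = (V_0 - V_3)/R3 = (15 - 0.06892)/3900 = 0.003828 A
  Magnitude: I_R3 = 0.003828 A
Part 3:
  I_R4 = (V_2 - V_3)/R4 = (0 - 0.06892)/36 = -0.001914 A
  P_R4 = I_R4² × R4 = (-0.001914)² × 36 = 0.0001319 W

Final answers:
1. V_3 = 0.06892 V
2. I_R3 = 0.003828 A
3. P_R4 = 0.0001319 W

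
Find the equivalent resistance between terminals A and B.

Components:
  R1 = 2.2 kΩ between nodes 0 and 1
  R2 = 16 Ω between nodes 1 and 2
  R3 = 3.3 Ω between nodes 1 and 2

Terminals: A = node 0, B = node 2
Reduce the network between node 0 (A) and node 2 (B) by series/parallel combination:
  Rp1 = R2 ‖ R3 (parallel, both between nodes 1 and 2) = 1/(1/16 + 1/3.3) = 2.736 Ω
  Rs1 = R1 + Rp1 (series, joined only at node 1) = 2200 + 2.736 = 2203 Ω
R_eq = 2.203 kΩ

Final answer: 2.203 kΩ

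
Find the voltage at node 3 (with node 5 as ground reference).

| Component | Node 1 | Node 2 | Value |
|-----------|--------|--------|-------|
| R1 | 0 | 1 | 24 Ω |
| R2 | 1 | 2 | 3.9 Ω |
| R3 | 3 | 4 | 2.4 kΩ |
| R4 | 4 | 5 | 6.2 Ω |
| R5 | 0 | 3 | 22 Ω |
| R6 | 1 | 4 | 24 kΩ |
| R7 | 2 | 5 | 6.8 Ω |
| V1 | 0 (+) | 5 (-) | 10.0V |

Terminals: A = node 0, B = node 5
Nodal analysis, taking node 5 as the 0 V reference.
Source V1 fixes V_0 = 10 V.
KCL at each unknown node (sum of currents leaving = 0; resistances in Ω):
  Node 1: (V_1 - 10)/24 + (V_1 - V_2)/3.9 + (V_1 - V_4)/24000 = 0
  Node 2: (V_2 - V_1)/3.9 + (V_2 - 0)/6.8 = 0
  Node 3: (V_3 - V_4)/2400 + (V_3 - 10)/22 = 0
  Node 4: (V_4 - V_3)/2400 + (V_4 - 0)/6.2 + (V_4 - V_1)/24000 = 0
Collecting terms (coefficients in siemens):
  0.2981·V_1 - 0.2564·V_2 - 0.00004167·V_4 = 0.4167
  0.4035·V_2 - 0.2564·V_1 = 0
  0.04587·V_3 - 0.0004167·V_4 = 0.4545
  0.1617·V_4 - 0.00004167·V_1 - 0.0004167·V_3 = 0
Solving these 4 simultaneous equations (Gaussian elimination) gives:
  V_1 = 3.083 V, V_2 = 1.959 V, V_3 = 9.909 V, V_4 = 0.02632 V
The requested potential is V_3 = 9.909 V.

Final answer: V_3 = 9.909 V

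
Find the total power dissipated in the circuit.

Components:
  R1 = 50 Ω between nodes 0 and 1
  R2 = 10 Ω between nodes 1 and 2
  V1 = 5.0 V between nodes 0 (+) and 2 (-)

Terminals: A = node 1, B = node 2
Nodal analysis, taking node 2 as the 0 V reference.
Source V1 fixes V_0 = 5 V.
KCL at each unknown node (sum of currents leaving = 0; resistances in Ω):
  Node 1: (V_1 - 5)/50 + (V_1 - 0)/10 = 0
Collecting terms: 0.12 × V_1 = 0.1  =>  V_1 = 0.8333 V
Power in each resistor, P = (ΔV)²/R:
  P_R1 = (5 - 0.8333)²/50 = 0.3472 W
  P_R2 = (0.8333 - 0)²/10 = 0.06944 W
P_total = P_R1 + P_R2 = 0.4167 W

Final answer: 0.4167 W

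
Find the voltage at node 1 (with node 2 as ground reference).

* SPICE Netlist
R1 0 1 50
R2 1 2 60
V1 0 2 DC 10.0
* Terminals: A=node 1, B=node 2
Nodal analysis, taking node 2 as the 0 V reference.
Source V1 fixes V_0 = 10 V.
KCL at each unknown node (sum of currents leaving = 0; resistances in Ω):
  Node 1: (V_1 - 10)/50 + (V_1 - 0)/60 = 0
Collecting terms: 0.03667 × V_1 = 0.2  =>  V_1 = 5.455 V
The requested potential is V_1 = 5.455 V.

Final answer: V_1 = 5.455 V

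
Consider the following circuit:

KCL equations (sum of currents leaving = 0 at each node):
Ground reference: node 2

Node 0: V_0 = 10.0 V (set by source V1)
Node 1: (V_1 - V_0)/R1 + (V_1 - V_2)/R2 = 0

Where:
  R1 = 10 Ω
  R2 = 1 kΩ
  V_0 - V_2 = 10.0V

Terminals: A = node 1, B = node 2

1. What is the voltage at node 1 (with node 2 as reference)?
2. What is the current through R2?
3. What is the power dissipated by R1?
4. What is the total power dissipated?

Nodal analysis, taking node 2 as the 0 V reference.
Source V1 fixes V_0 = 10 V.
KCL at each unknown node (sum of currents leaving = 0; resistances in Ω):
  Node 1: (V_1 - 10)/10 + (V_1 - 0)/1000 = 0
Collecting terms: 0.101 × V_1 = 1  =>  V_1 = 9.901 V
Part 1:
  Read off the nodal solution: V_1 = 9.901 V
Part 2:
  I_R2 = (V_1 - V_2)/R2 = (9.901 - 0)/1000 = 0.009901 A
  Magnitude: I_R2 = 0.009901 A
Part 3:
  I_R1 = (V_0 - V_1)/R1 = (10 - 9.901)/10 = 0.009901 A
  P_R1 = I_R1² × R1 = (0.009901)² × 10 = 0.0009803 W
Part 4:
  Power in each resistor, P = (ΔV)²/R:
    P_R1 = (10 - 9.901)²/10 = 0.0009803 W
    P_R2 = (9.901 - 0)²/1000 = 0.09803 W
  P_total = P_R1 + P_R2 = 0.09901 W

Final answers:
1. V_1 = 9.901 V
2. I_R2 = 0.009901 A
3. P_R1 = 0.0009803 W
4. P_total = 0.09901 W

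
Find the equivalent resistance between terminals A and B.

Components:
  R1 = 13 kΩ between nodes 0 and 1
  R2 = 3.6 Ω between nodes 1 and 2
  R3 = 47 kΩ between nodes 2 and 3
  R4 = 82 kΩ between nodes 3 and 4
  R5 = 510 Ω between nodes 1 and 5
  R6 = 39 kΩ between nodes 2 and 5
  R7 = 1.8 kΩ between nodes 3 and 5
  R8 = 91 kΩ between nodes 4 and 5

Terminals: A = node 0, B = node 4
The network is not a plain series/parallel combination. Inject a 1 A test current into terminal A (node 0) and return it from terminal B (node 4); then R_eq = V_A / (1 A).
Nodal analysis, taking node 4 as the 0 V reference.
Current source I_test pushes 1 A into node 0 and draws it out of node 4.
KCL at each unknown node (sum of currents leaving = 0; resistances in Ω):
  Node 0: (V_0 - V_1)/13000 - 1 = 0
  Node 1: (V_1 - V_0)/13000 + (V_1 - V_2)/3.6 + (V_1 - V_5)/510 = 0
  Node 2: (V_2 - V_1)/3.6 + (V_2 - V_3)/47000 + (V_2 - V_5)/39000 = 0
  Node 3: (V_3 - V_2)/47000 + (V_3 - 0)/82000 + (V_3 - V_5)/1800 = 0
  Node 5: (V_5 - V_1)/510 + (V_5 - V_2)/39000 + (V_5 - V_3)/1800 + (V_5 - 0)/91000 = 0
Collecting terms (coefficients in siemens):
  0.00007692·V_0 - 0.00007692·V_1 = 1
  0.2798·V_1 - 0.00007692·V_0 - 0.2778·V_2 - 0.001961·V_5 = 0
  0.2778·V_2 - 0.2778·V_1 - 0.00002128·V_3 - 0.00002564·V_5 = 0
  0.000589·V_3 - 0.00002128·V_2 - 0.0005556·V_5 = 0
  0.002553·V_5 - 0.001961·V_1 - 0.00002564·V_2 - 0.0005556·V_3 = 0
Solving these 5 simultaneous equations (Gaussian elimination) gives:
  V_0 = 57090 V, V_1 = 44090 V, V_2 = 44090 V, V_3 = 42710 V
  V_5 = 43600 V
R_eq = V_0 / 1 A = 57090 Ω = 57.09 kΩ

Final answer: 57.09 kΩ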